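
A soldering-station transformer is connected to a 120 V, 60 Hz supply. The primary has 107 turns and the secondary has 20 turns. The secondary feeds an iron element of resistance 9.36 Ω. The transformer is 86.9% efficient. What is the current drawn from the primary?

I_p ≈ 0.515 A

V_s = 120 × 20/107 = 22.430 V.
I_s = V_s/R = 22.430/9.36 = 2.3964 A.
P_out = V_s I_s = 22.430 × 2.3964 = 53.750 W.
P_in = P_out/η = 53.750/0.869 = 61.853 W.
I_p = P_in/V_p = 61.853/120 = 0.515 A.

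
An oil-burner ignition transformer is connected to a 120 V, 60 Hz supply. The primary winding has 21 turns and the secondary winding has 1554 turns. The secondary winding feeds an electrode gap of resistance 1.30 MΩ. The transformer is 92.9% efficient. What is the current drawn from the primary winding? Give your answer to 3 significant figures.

I_p ≈ 0.544 A

V_s = 120 × 1554/21 = 8880.0 V.
I_s = V_s/R = 8880.0/(1.30×10^6) = 0.0068308 A.
P_out = V_s I_s = 8880.0 × 0.0068308 = 60.657 W.
P_in = P_out/η = 60.657/0.929 = 65.293 W.
I_p = P_in/V_p = 65.293/120 = 0.544 A.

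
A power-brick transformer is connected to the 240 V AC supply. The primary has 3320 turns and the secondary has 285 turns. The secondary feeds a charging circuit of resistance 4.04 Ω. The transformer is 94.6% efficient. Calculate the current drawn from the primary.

V_s = 240 × 285/3320 = 20.602 V.
I_s = V_s/R = 20.602/4.04 = 5.0996 A.
P_out = V_s I_s = 20.602 × 5.0996 = 105.06 W.
P_in = P_out/η = 105.06/0.946 = 111.06 W.
I_p = P_in/V_p = 111.06/240 = 0.463 A.

I_p ≈ 0.463 A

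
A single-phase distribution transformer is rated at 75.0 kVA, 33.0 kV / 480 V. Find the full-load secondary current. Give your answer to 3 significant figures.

I_s = S/V_s = 75000/480 = 156 A.

I_s ≈ 156 A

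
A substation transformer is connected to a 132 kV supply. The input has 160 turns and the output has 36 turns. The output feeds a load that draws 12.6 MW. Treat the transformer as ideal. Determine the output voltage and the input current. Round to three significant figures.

V_out = V_in × N_out/N_in = 132000 × 36/160 = 29700 V.
I_out = P/V_out = 1.26×10^7/29700 = 424.24 A.
I_in = I_out × N_out/N_in = 424.24 × 36/160 = 95.5 A.

V_out ≈ 29700 V, I_in ≈ 95.5 A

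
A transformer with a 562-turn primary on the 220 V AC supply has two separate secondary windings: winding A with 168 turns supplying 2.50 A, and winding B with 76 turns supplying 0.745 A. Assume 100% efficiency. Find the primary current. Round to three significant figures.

V_A = 220 × 168/562 = 65.765 V; V_B = 220 × 76/562 = 29.751 V.
P_out = V_A I_A + V_B I_B = 65.765×2.50 + 29.751×0.745 = 164.41 + 22.164 = 186.58 W.
Ideal ⇒ P_in = P_out, so I_p = P_out/V_p = 186.58/220 = 0.848 A.

I_p ≈ 0.848 A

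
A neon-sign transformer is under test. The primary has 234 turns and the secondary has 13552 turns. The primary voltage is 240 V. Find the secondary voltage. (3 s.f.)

V_s/V_p = N_s/N_p, so V_s = 240 × 13552/234 = 13900 V.

V_s ≈ 13900 V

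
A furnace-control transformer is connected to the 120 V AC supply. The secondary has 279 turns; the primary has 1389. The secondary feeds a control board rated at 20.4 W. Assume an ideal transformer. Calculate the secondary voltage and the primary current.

V_s = V_p × N_s/N_p = 120 × 279/1389 = 24.104 V.
I_s = P/V_s = 20.4/24.104 = 0.84634 A.
I_p = I_s × N_s/N_p = 0.84634 × 279/1389 = 0.170 A.

V_s ≈ 24.1 V, I_p ≈ 0.170 A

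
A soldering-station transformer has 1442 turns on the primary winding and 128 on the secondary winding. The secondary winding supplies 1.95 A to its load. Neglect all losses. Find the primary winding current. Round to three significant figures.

I_p ≈ 0.173 A

For an ideal transformer I_p/I_s = N_s/N_p, so I_p = 1.95 × 128/1442 = 0.173 A.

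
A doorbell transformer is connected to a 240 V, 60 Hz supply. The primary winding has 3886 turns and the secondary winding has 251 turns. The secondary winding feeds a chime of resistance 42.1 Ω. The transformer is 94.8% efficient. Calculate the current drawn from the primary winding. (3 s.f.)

I_p ≈ 0.0251 A

V_s = 240 × 251/3886 = 15.502 V.
I_s = V_s/R = 15.502/42.1 = 0.36821 A.
P_out = V_s I_s = 15.502 × 0.36821 = 5.7080 W.
P_in = P_out/η = 5.7080/0.948 = 6.0211 W.
I_p = P_in/V_p = 6.0211/240 = 0.0251 A.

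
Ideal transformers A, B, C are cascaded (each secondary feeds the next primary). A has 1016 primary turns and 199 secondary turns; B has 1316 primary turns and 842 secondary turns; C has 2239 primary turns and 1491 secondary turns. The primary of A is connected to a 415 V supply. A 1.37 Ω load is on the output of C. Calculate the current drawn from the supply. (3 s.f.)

I_supply ≈ 2.11 A

Secondary of A: V = 415.00 × 199/1016 = 81.284 V.
Secondary of B: V = 81.284 × 842/1316 = 52.007 V.
Secondary of C: V = 52.007 × 1491/2239 = 34.633 V.
I_load = 34.633/1.37 = 25.279 A, so P_out = 34.633 × 25.279 = 875.50 W.
All ideal ⇒ P_in = P_out, so I_supply = 875.50/415 = 2.11 A.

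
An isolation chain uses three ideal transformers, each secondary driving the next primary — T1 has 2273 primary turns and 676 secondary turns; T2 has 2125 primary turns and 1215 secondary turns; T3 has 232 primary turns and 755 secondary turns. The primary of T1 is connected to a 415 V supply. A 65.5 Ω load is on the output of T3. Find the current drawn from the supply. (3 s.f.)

I_supply ≈ 1.94 A

Secondary of T1: V = 415.00 × 676/2273 = 123.42 V.
Secondary of T2: V = 123.42 × 1215/2125 = 70.569 V.
Secondary of T3: V = 70.569 × 755/232 = 229.65 V.
I_load = 229.65/65.5 = 3.5061 A, so P_out = 229.65 × 3.5061 = 805.20 W.
All ideal ⇒ P_in = P_out, so I_supply = 805.20/415 = 1.94 A.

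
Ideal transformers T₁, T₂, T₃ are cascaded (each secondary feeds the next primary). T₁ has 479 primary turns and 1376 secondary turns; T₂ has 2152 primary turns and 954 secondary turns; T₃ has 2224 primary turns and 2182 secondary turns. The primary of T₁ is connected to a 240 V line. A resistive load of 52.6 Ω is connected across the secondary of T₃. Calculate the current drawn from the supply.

After T₁: V = 240.00 × 1376/479 = 689.44 V.
After T₂: V = 689.44 × 954/2152 = 305.63 V.
After T₃: V = 305.63 × 2182/2224 = 299.86 V.
I_load = 299.86/52.6 = 5.7008 A, so P_out = 299.86 × 5.7008 = 1709.4 W.
All ideal ⇒ P_in = P_out, so I_supply = 1709.4/240 = 7.12 A.

I_supply ≈ 7.12 A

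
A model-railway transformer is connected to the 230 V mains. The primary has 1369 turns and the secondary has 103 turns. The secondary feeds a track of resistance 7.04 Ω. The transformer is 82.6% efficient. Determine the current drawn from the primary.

V_s = 230 × 103/1369 = 17.305 V.
I_s = V_s/R = 17.305/7.04 = 2.4580 A.
P_out = V_s I_s = 17.305 × 2.4580 = 42.535 W.
P_in = P_out/η = 42.535/0.826 = 51.496 W.
I_p = P_in/V_p = 51.496/230 = 0.224 A.

I_p ≈ 0.224 A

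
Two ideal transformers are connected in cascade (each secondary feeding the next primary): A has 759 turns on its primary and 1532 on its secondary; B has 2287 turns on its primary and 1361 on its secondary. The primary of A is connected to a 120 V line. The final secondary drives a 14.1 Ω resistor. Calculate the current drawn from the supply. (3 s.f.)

Secondary of A: V = 120.00 × 1532/759 = 242.21 V.
Secondary of B: V = 242.21 × 1361/2287 = 144.14 V.
I_load = 144.14/14.1 = 10.223 A, so P_out = 144.14 × 10.223 = 1473.5 W.
All ideal ⇒ P_in = P_out, so I_supply = 1473.5/120 = 12.3 A.

I_supply ≈ 12.3 A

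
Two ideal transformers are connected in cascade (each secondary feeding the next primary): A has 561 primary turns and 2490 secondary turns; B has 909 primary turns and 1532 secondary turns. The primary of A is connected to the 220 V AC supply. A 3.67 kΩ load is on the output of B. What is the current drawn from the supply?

Secondary of A: V = 220.00 × 2490/561 = 976.47 V.
Secondary of B: V = 976.47 × 1532/909 = 1645.7 V.
I_load = 1645.7/3670 = 0.44842 A, so P_out = 1645.7 × 0.44842 = 737.98 W.
All ideal ⇒ P_in = P_out, so I_supply = 737.98/220 = 3.35 A.

I_supply ≈ 3.35 A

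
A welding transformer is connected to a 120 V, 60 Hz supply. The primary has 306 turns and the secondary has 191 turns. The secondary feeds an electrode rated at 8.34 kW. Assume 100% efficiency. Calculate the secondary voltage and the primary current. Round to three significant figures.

V_s ≈ 74.9 V, I_p ≈ 69.5 A

V_s = V_p × N_s/N_p = 120 × 191/306 = 74.902 V.
I_s = P/V_s = 8340/74.902 = 111.35 A.
I_p = I_s × N_s/N_p = 111.35 × 191/306 = 69.5 A.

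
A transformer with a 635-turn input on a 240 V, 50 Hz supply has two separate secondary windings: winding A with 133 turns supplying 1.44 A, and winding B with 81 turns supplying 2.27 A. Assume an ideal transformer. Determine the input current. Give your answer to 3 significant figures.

V_A = 240 × 133/635 = 50.268 V; V_B = 240 × 81/635 = 30.614 V.
P_out = V_A I_A + V_B I_B = 50.268×1.44 + 30.614×2.27 = 72.386 + 69.494 = 141.88 W.
Ideal ⇒ P_in = P_out, so I_in = P_out/V_in = 141.88/240 = 0.591 A.

I_in ≈ 0.591 A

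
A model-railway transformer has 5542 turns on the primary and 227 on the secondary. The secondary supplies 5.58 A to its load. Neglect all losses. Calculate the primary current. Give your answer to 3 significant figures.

For an ideal transformer I_p/I_s = N_s/N_p, so I_p = 5.58 × 227/5542 = 0.229 A.

I_p ≈ 0.229 A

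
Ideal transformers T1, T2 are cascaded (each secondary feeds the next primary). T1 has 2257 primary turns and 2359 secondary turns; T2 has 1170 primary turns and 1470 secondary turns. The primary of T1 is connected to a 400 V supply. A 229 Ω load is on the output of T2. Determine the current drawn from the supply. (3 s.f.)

I_supply ≈ 3.01 A

After T1: V = 400.00 × 2359/2257 = 418.08 V.
After T2: V = 418.08 × 1470/1170 = 525.28 V.
I_load = 525.28/229 = 2.2938 A, so P_out = 525.28 × 2.2938 = 1204.9 W.
All ideal ⇒ P_in = P_out, so I_supply = 1204.9/400 = 3.01 A.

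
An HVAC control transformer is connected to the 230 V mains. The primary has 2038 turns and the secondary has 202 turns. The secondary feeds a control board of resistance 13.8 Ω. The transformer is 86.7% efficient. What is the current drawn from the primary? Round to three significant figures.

I_p ≈ 0.189 A

V_s = 230 × 202/2038 = 22.797 V.
I_s = V_s/R = 22.797/13.8 = 1.6519 A.
P_out = V_s I_s = 22.797 × 1.6519 = 37.659 W.
P_in = P_out/η = 37.659/0.867 = 43.436 W.
I_p = P_in/V_p = 43.436/230 = 0.189 A.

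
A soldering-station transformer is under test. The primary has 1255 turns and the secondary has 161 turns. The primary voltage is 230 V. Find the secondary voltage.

V_s/V_p = N_s/N_p, so V_s = 230 × 161/1255 = 29.5 V.

V_s ≈ 29.5 V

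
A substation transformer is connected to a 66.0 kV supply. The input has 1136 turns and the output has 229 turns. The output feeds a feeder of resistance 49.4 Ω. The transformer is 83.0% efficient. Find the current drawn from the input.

V_out = 66000 × 229/1136 = 13305 V.
I_out = V_out/R = 13305/49.4 = 269.32 A.
P_out = V_out I_out = 13305 × 269.32 = 3.5832×10^6 W.
P_in = P_out/η = 3.5832×10^6/0.830 = 4.3171×10^6 W.
I_in = P_in/V_in = 4.3171×10^6/66000 = 65.4 A.

I_in ≈ 65.4 A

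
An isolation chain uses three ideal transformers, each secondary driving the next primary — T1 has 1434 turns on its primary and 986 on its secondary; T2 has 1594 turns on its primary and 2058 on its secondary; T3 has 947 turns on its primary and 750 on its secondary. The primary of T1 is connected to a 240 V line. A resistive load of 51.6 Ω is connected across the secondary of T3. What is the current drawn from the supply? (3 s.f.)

I_supply ≈ 2.30 A

Secondary of T1: V = 240.00 × 986/1434 = 165.02 V.
Secondary of T2: V = 165.02 × 2058/1594 = 213.06 V.
Secondary of T3: V = 213.06 × 750/947 = 168.74 V.
I_load = 168.74/51.6 = 3.2701 A, so P_out = 168.74 × 3.2701 = 551.78 W.
All ideal ⇒ P_in = P_out, so I_supply = 551.78/240 = 2.30 A.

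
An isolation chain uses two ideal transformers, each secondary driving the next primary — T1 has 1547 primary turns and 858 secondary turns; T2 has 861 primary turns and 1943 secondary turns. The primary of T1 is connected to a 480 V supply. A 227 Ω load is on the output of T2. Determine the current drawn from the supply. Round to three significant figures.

After T1: V = 480.00 × 858/1547 = 266.22 V.
After T2: V = 266.22 × 1943/861 = 600.77 V.
I_load = 600.77/227 = 2.6466 A, so P_out = 600.77 × 2.6466 = 1590.0 W.
All ideal ⇒ P_in = P_out, so I_supply = 1590.0/480 = 3.31 A.

I_supply ≈ 3.31 A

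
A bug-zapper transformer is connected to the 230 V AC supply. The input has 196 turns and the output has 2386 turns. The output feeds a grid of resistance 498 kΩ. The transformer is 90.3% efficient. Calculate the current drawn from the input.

V_out = 230 × 2386/196 = 2799.9 V.
I_out = V_out/R = 2799.9/498000 = 0.0056223 A.
P_out = V_out I_out = 2799.9 × 0.0056223 = 15.742 W.
P_in = P_out/η = 15.742/0.903 = 17.433 W.
I_in = P_in/V_in = 17.433/230 = 0.0758 A.

I_in ≈ 0.0758 A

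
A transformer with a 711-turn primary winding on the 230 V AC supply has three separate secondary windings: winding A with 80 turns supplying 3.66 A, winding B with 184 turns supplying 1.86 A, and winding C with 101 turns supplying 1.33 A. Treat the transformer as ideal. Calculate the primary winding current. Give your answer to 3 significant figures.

I_p ≈ 1.08 A

V_A = 230 × 80/711 = 25.879 V; V_B = 230 × 184/711 = 59.522 V; V_C = 230 × 101/711 = 32.672 V.
P_out = V_A I_A + V_B I_B + V_C I_C = 25.879×3.66 + 59.522×1.86 + 32.672×1.33 = 94.717 + 110.71 + 43.454 = 248.88 W.
Ideal ⇒ P_in = P_out, so I_p = P_out/V_p = 248.88/230 = 1.08 A.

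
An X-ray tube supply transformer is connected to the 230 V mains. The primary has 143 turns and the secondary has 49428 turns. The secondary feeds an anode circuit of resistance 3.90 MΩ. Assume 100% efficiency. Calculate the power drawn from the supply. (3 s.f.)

V_s = V_p × N_s/N_p = 230 × 49428/143 = 79500 V.
I_s = V_s/R = 79500/(3.90×10^6) = 0.020385 A.
I_p = I_s × N_s/N_p = 0.020385 × 49428/143 = 7.0459 A.
P = V_p I_p = 230 × 7.0459 = 1620 W.

P ≈ 1620 W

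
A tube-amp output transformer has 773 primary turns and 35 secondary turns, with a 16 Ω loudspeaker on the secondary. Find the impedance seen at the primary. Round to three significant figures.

Z_p = (N_p/N_s)² × Z_s = (773/35)² × 16 = 7800 Ω.

Z_p ≈ 7800 Ω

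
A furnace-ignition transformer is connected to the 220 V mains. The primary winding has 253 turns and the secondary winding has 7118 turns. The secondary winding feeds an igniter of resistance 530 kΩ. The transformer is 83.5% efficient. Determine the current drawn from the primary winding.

V_s = 220 × 7118/253 = 6189.6 V.
I_s = V_s/R = 6189.6/530000 = 0.011678 A.
P_out = V_s I_s = 6189.6 × 0.011678 = 72.284 W.
P_in = P_out/η = 72.284/0.835 = 86.568 W.
I_p = P_in/V_p = 86.568/220 = 0.393 A.

I_p ≈ 0.393 A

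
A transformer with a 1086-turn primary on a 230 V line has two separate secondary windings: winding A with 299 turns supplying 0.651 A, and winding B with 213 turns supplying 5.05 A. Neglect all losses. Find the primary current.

I_p ≈ 1.17 A

V_A = 230 × 299/1086 = 63.324 V; V_B = 230 × 213/1086 = 45.110 V.
P_out = V_A I_A + V_B I_B = 63.324×0.651 + 45.110×5.05 = 41.224 + 227.81 = 269.03 W.
Ideal ⇒ P_in = P_out, so I_p = P_out/V_p = 269.03/230 = 1.17 A.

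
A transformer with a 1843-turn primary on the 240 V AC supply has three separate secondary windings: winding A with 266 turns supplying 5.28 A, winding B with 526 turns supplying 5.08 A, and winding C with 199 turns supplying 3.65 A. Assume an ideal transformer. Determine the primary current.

I_p ≈ 2.61 A

V_A = 240 × 266/1843 = 34.639 V; V_B = 240 × 526/1843 = 68.497 V; V_C = 240 × 199/1843 = 25.914 V.
P_out = V_A I_A + V_B I_B + V_C I_C = 34.639×5.28 + 68.497×5.08 + 25.914×3.65 = 182.89 + 347.96 + 94.587 = 625.45 W.
Ideal ⇒ P_in = P_out, so I_p = P_out/V_p = 625.45/240 = 2.61 A.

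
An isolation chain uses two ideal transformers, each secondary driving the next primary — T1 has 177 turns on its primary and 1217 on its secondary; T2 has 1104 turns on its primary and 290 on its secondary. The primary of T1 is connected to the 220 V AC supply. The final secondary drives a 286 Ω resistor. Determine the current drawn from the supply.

Secondary of T1: V = 220.00 × 1217/177 = 1512.7 V.
Secondary of T2: V = 1512.7 × 290/1104 = 397.35 V.
I_load = 397.35/286 = 1.3893 A, so P_out = 397.35 × 1.3893 = 552.04 W.
All ideal ⇒ P_in = P_out, so I_supply = 552.04/220 = 2.51 A.

I_supply ≈ 2.51 A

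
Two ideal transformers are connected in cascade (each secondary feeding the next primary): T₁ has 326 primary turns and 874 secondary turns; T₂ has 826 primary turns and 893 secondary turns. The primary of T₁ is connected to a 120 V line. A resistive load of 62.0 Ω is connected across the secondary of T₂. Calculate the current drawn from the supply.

After T₁: V = 120.00 × 874/326 = 321.72 V.
After T₂: V = 321.72 × 893/826 = 347.81 V.
I_load = 347.81/62.0 = 5.6099 A, so P_out = 347.81 × 5.6099 = 1951.2 W.
All ideal ⇒ P_in = P_out, so I_supply = 1951.2/120 = 16.3 A.

I_supply ≈ 16.3 A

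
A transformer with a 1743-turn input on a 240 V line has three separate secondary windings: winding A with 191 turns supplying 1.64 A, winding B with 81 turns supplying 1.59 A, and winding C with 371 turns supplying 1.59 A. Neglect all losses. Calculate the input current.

I_in ≈ 0.592 A

V_A = 240 × 191/1743 = 26.299 V; V_B = 240 × 81/1743 = 11.153 V; V_C = 240 × 371/1743 = 51.084 V.
P_out = V_A I_A + V_B I_B + V_C I_C = 26.299×1.64 + 11.153×1.59 + 51.084×1.59 = 43.131 + 17.734 + 81.224 = 142.09 W.
Ideal ⇒ P_in = P_out, so I_in = P_out/V_in = 142.09/240 = 0.592 A.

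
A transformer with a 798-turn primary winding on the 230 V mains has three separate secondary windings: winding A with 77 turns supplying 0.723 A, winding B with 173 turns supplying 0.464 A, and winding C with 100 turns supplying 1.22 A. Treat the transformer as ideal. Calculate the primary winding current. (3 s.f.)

V_A = 230 × 77/798 = 22.193 V; V_B = 230 × 173/798 = 49.862 V; V_C = 230 × 100/798 = 28.822 V.
P_out = V_A I_A + V_B I_B + V_C I_C = 22.193×0.723 + 49.862×0.464 + 28.822×1.22 = 16.046 + 23.136 + 35.163 = 74.344 W.
Ideal ⇒ P_in = P_out, so I_p = P_out/V_p = 74.344/230 = 0.323 A.

I_p ≈ 0.323 A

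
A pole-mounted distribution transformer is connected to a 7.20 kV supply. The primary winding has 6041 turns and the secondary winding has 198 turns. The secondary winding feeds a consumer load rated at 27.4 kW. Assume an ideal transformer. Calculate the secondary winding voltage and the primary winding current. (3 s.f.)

V_s ≈ 236 V, I_p ≈ 3.81 A

V_s = V_p × N_s/N_p = 7200 × 198/6041 = 235.99 V.
I_s = P/V_s = 27400/235.99 = 116.11 A.
I_p = I_s × N_s/N_p = 116.11 × 198/6041 = 3.81 A.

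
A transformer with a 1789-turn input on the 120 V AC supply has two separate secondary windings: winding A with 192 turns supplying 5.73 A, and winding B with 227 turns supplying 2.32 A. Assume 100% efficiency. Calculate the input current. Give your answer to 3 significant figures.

V_A = 120 × 192/1789 = 12.879 V; V_B = 120 × 227/1789 = 15.226 V.
P_out = V_A I_A + V_B I_B = 12.879×5.73 + 15.226×2.32 = 73.795 + 35.325 = 109.12 W.
Ideal ⇒ P_in = P_out, so I_in = P_out/V_in = 109.12/120 = 0.909 A.

I_in ≈ 0.909 A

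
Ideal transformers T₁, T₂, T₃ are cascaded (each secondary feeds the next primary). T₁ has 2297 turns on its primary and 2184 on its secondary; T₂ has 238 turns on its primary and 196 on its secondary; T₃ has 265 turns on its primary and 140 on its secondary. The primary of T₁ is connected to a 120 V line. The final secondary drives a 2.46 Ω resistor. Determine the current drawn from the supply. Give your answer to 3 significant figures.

I_supply ≈ 8.35 A

After T₁: V = 120.00 × 2184/2297 = 114.10 V.
After T₂: V = 114.10 × 196/238 = 93.962 V.
After T₃: V = 93.962 × 140/265 = 49.640 V.
I_load = 49.640/2.46 = 20.179 A, so P_out = 49.640 × 20.179 = 1001.7 W.
All ideal ⇒ P_in = P_out, so I_supply = 1001.7/120 = 8.35 A.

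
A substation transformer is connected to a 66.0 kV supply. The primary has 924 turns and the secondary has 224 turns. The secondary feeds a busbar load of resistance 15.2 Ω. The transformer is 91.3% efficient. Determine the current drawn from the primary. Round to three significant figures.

V_s = 66000 × 224/924 = 16000 V.
I_s = V_s/R = 16000/15.2 = 1052.6 A.
P_out = V_s I_s = 16000 × 1052.6 = 1.6842×10^7 W.
P_in = P_out/η = 1.6842×10^7/0.913 = 1.8447×10^7 W.
I_p = P_in/V_p = 1.8447×10^7/66000 = 279 A.

I_p ≈ 279 A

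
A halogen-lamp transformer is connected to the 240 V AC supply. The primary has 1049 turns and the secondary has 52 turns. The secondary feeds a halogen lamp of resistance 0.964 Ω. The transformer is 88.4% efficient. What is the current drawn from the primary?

I_p ≈ 0.692 A

V_s = 240 × 52/1049 = 11.897 V.
I_s = V_s/R = 11.897/0.964 = 12.341 A.
P_out = V_s I_s = 11.897 × 12.341 = 146.83 W.
P_in = P_out/η = 146.83/0.884 = 166.09 W.
I_p = P_in/V_p = 166.09/240 = 0.692 A.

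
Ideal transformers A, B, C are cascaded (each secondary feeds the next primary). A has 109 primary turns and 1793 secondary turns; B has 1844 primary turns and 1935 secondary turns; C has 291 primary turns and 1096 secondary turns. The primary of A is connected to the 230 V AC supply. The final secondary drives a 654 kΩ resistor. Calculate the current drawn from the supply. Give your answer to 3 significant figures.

After A: V = 230.00 × 1793/109 = 3783.4 V.
After B: V = 3783.4 × 1935/1844 = 3970.1 V.
After C: V = 3970.1 × 1096/291 = 14953 V.
I_load = 14953/654000 = 0.022863 A, so P_out = 14953 × 0.022863 = 341.87 W.
All ideal ⇒ P_in = P_out, so I_supply = 341.87/230 = 1.49 A.

I_supply ≈ 1.49 A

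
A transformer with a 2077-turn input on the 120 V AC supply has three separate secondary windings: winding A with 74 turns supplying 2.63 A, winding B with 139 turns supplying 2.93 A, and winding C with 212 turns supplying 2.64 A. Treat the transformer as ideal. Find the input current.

I_in ≈ 0.559 A

V_A = 120 × 74/2077 = 4.2754 V; V_B = 120 × 139/2077 = 8.0308 V; V_C = 120 × 212/2077 = 12.248 V.
P_out = V_A I_A + V_B I_B + V_C I_C = 4.2754×2.63 + 8.0308×2.93 + 12.248×2.64 = 11.244 + 23.530 + 32.336 = 67.110 W.
Ideal ⇒ P_in = P_out, so I_in = P_out/V_in = 67.110/120 = 0.559 A.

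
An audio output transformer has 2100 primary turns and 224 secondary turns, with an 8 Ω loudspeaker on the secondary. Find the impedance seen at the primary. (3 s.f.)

Z_p = (N_p/N_s)² × Z_s = (2100/224)² × 8 = 703 Ω.

Z_p ≈ 703 Ω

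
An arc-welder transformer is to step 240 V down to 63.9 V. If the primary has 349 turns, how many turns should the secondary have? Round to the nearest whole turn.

N_s = 93 turns

N_s/N_p = V_s/V_p, so N_s = 349 × 63.9/240 = 92.9 ≈ 93 turns.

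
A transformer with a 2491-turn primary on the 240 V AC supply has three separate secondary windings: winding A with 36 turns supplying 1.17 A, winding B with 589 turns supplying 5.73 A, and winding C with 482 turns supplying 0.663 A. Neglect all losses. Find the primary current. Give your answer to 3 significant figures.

I_p ≈ 1.50 A

V_A = 240 × 36/2491 = 3.4685 V; V_B = 240 × 589/2491 = 56.748 V; V_C = 240 × 482/2491 = 46.439 V.
P_out = V_A I_A + V_B I_B + V_C I_C = 3.4685×1.17 + 56.748×5.73 + 46.439×0.663 = 4.0581 + 325.17 + 30.789 = 360.02 W.
Ideal ⇒ P_in = P_out, so I_p = P_out/V_p = 360.02/240 = 1.50 A.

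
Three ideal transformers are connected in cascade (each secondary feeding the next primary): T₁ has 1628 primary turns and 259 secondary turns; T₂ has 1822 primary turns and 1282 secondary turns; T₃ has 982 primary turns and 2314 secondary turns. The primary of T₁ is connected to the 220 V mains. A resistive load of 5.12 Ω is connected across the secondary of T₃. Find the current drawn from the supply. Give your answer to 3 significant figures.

After T₁: V = 220.00 × 259/1628 = 35.000 V.
After T₂: V = 35.000 × 1282/1822 = 24.627 V.
After T₃: V = 24.627 × 2314/982 = 58.031 V.
I_load = 58.031/5.12 = 11.334 A, so P_out = 58.031 × 11.334 = 657.73 W.
All ideal ⇒ P_in = P_out, so I_supply = 657.73/220 = 2.99 A.

I_supply ≈ 2.99 A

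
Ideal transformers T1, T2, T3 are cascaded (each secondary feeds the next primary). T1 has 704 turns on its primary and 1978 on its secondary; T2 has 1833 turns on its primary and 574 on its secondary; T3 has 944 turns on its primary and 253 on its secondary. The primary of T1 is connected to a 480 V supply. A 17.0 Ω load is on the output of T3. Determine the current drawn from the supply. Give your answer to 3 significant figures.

I_supply ≈ 1.57 A

After T1: V = 480.00 × 1978/704 = 1348.6 V.
After T2: V = 1348.6 × 574/1833 = 422.32 V.
After T3: V = 422.32 × 253/944 = 113.19 V.
I_load = 113.19/17.0 = 6.6580 A, so P_out = 113.19 × 6.6580 = 753.59 W.
All ideal ⇒ P_in = P_out, so I_supply = 753.59/480 = 1.57 A.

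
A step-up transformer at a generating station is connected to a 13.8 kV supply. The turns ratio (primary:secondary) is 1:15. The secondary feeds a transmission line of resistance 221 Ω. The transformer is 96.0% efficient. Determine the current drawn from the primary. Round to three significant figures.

V_s = 13800 × 15/1 = 207000 V.
I_s = V_s/R = 207000/221 = 936.65 A.
P_out = V_s I_s = 207000 × 936.65 = 1.9389×10^8 W.
P_in = P_out/η = 1.9389×10^8/0.960 = 2.0197×10^8 W.
I_p = P_in/V_p = 2.0197×10^8/13800 = 14600 A.

I_p ≈ 14600 A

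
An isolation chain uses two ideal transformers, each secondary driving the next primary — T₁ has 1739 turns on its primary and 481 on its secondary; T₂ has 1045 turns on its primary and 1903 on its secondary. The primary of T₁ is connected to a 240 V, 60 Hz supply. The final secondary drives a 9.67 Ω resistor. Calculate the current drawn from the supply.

After T₁: V = 240.00 × 481/1739 = 66.383 V.
After T₂: V = 66.383 × 1903/1045 = 120.89 V.
I_load = 120.89/9.67 = 12.501 A, so P_out = 120.89 × 12.501 = 1511.2 W.
All ideal ⇒ P_in = P_out, so I_supply = 1511.2/240 = 6.30 A.

I_supply ≈ 6.30 A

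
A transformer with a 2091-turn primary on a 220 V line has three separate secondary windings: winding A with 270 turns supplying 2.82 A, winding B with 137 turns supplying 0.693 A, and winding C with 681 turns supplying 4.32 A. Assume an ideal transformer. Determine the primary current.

I_p ≈ 1.82 A

V_A = 220 × 270/2091 = 28.407 V; V_B = 220 × 137/2091 = 14.414 V; V_C = 220 × 681/2091 = 71.650 V.
P_out = V_A I_A + V_B I_B + V_C I_C = 28.407×2.82 + 14.414×0.693 + 71.650×4.32 = 80.109 + 9.9890 + 309.53 = 399.63 W.
Ideal ⇒ P_in = P_out, so I_p = P_out/V_p = 399.63/220 = 1.82 A.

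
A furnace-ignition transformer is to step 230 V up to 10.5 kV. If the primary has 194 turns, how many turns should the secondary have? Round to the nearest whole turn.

N_s/N_p = V_s/V_p, so N_s = 194 × 10500/230 = 8856.5 ≈ 8857 turns.

N_s = 8857 turns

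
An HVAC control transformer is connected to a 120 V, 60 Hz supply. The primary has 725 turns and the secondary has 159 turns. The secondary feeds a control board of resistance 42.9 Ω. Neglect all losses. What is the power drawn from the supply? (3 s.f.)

P ≈ 16.1 W

V_s = V_p × N_s/N_p = 120 × 159/725 = 26.317 V.
I_s = V_s/R = 26.317/42.9 = 0.61346 A.
I_p = I_s × N_s/N_p = 0.61346 × 159/725 = 0.13454 A.
P = V_p I_p = 120 × 0.13454 = 16.1 W.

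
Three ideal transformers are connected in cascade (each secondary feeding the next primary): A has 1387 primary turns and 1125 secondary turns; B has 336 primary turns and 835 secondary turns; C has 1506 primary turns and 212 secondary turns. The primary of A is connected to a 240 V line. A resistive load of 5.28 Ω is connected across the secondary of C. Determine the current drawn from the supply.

I_supply ≈ 3.66 A

After A: V = 240.00 × 1125/1387 = 194.66 V.
After B: V = 194.66 × 835/336 = 483.77 V.
After C: V = 483.77 × 212/1506 = 68.100 V.
I_load = 68.100/5.28 = 12.898 A, so P_out = 68.100 × 12.898 = 878.33 W.
All ideal ⇒ P_in = P_out, so I_supply = 878.33/240 = 3.66 A.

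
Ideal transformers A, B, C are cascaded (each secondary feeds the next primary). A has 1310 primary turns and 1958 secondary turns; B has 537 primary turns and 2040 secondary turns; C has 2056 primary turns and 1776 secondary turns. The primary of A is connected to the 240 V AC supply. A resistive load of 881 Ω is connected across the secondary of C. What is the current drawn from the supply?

After A: V = 240.00 × 1958/1310 = 358.72 V.
After B: V = 358.72 × 2040/537 = 1362.7 V.
After C: V = 1362.7 × 1776/2056 = 1177.1 V.
I_load = 1177.1/881 = 1.3361 A, so P_out = 1177.1 × 1.3361 = 1572.8 W.
All ideal ⇒ P_in = P_out, so I_supply = 1572.8/240 = 6.55 A.

I_supply ≈ 6.55 A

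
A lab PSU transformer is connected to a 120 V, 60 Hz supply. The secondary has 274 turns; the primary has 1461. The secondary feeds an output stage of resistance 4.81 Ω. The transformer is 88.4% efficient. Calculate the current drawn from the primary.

I_p ≈ 0.993 A

V_s = 120 × 274/1461 = 22.505 V.
I_s = V_s/R = 22.505/4.81 = 4.6788 A.
P_out = V_s I_s = 22.505 × 4.6788 = 105.30 W.
P_in = P_out/η = 105.30/0.884 = 119.11 W.
I_p = P_in/V_p = 119.11/120 = 0.993 A.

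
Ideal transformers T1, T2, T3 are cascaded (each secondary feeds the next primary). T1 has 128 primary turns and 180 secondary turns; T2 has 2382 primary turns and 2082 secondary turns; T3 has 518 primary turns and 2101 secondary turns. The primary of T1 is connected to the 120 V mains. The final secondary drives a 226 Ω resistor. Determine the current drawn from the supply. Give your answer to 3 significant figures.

I_supply ≈ 13.2 A

Secondary of T1: V = 120.00 × 180/128 = 168.75 V.
Secondary of T2: V = 168.75 × 2082/2382 = 147.50 V.
Secondary of T3: V = 147.50 × 2101/518 = 598.24 V.
I_load = 598.24/226 = 2.6471 A, so P_out = 598.24 × 2.6471 = 1583.6 W.
All ideal ⇒ P_in = P_out, so I_supply = 1583.6/120 = 13.2 A.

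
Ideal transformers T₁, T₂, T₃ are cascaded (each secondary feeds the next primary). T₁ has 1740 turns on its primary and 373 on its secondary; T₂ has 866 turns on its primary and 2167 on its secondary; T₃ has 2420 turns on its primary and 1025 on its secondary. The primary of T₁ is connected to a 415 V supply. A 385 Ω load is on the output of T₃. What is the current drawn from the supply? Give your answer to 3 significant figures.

I_supply ≈ 0.0556 A

Secondary of T₁: V = 415.00 × 373/1740 = 88.963 V.
Secondary of T₂: V = 88.963 × 2167/866 = 222.61 V.
Secondary of T₃: V = 222.61 × 1025/2420 = 94.288 V.
I_load = 94.288/385 = 0.24490 A, so P_out = 94.288 × 0.24490 = 23.092 W.
All ideal ⇒ P_in = P_out, so I_supply = 23.092/415 = 0.0556 A.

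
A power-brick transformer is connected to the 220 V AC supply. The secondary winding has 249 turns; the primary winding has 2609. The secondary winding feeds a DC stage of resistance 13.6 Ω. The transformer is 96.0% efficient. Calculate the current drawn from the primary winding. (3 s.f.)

I_p ≈ 0.153 A

V_s = 220 × 249/2609 = 20.997 V.
I_s = V_s/R = 20.997/13.6 = 1.5439 A.
P_out = V_s I_s = 20.997 × 1.5439 = 32.416 W.
P_in = P_out/η = 32.416/0.960 = 33.766 W.
I_p = P_in/V_p = 33.766/220 = 0.153 A.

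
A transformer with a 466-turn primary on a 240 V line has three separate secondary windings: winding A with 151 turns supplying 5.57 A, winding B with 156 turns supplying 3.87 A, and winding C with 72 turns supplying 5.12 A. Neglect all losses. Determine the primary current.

I_p ≈ 3.89 A

V_A = 240 × 151/466 = 77.768 V; V_B = 240 × 156/466 = 80.343 V; V_C = 240 × 72/466 = 37.082 V.
P_out = V_A I_A + V_B I_B + V_C I_C = 77.768×5.57 + 80.343×3.87 + 37.082×5.12 = 433.17 + 310.93 + 189.86 = 933.96 W.
Ideal ⇒ P_in = P_out, so I_p = P_out/V_p = 933.96/240 = 3.89 A.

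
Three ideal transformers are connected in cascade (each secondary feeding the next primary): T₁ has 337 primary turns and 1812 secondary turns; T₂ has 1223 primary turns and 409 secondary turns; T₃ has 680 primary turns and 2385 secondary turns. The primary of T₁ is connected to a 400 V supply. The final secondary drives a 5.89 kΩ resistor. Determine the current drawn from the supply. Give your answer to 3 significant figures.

I_supply ≈ 2.70 A

After T₁: V = 400.00 × 1812/337 = 2150.7 V.
After T₂: V = 2150.7 × 409/1223 = 719.26 V.
After T₃: V = 719.26 × 2385/680 = 2522.7 V.
I_load = 2522.7/5890 = 0.42830 A, so P_out = 2522.7 × 0.42830 = 1080.5 W.
All ideal ⇒ P_in = P_out, so I_supply = 1080.5/400 = 2.70 A.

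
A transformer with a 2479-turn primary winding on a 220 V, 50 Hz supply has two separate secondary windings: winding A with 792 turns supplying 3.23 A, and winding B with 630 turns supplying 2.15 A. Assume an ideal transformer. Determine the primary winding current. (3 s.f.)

I_p ≈ 1.58 A

V_A = 220 × 792/2479 = 70.286 V; V_B = 220 × 630/2479 = 55.910 V.
P_out = V_A I_A + V_B I_B = 70.286×3.23 + 55.910×2.15 = 227.03 + 120.21 = 347.23 W.
Ideal ⇒ P_in = P_out, so I_p = P_out/V_p = 347.23/220 = 1.58 A.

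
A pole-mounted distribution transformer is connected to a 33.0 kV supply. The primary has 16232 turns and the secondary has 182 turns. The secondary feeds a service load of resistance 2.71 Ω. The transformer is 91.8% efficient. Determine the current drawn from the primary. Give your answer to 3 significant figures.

V_s = 33000 × 182/16232 = 370.01 V.
I_s = V_s/R = 370.01/2.71 = 136.54 A.
P_out = V_s I_s = 370.01 × 136.54 = 50519 W.
P_in = P_out/η = 50519/0.918 = 55032 W.
I_p = P_in/V_p = 55032/33000 = 1.67 A.

I_p ≈ 1.67 A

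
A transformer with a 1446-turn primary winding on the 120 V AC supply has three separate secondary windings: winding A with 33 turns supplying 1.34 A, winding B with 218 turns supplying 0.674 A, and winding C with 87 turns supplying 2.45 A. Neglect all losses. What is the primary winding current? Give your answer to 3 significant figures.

I_p ≈ 0.280 A

V_A = 120 × 33/1446 = 2.7386 V; V_B = 120 × 218/1446 = 18.091 V; V_C = 120 × 87/1446 = 7.2199 V.
P_out = V_A I_A + V_B I_B + V_C I_C = 2.7386×1.34 + 18.091×0.674 + 7.2199×2.45 = 3.6697 + 12.194 + 17.689 = 33.552 W.
Ideal ⇒ P_in = P_out, so I_p = P_out/V_p = 33.552/120 = 0.280 A.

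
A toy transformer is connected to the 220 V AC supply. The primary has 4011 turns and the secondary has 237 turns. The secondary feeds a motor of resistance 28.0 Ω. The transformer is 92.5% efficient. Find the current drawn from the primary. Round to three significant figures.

I_p ≈ 0.0297 A

V_s = 220 × 237/4011 = 12.999 V.
I_s = V_s/R = 12.999/28.0 = 0.46426 A.
P_out = V_s I_s = 12.999 × 0.46426 = 6.0350 W.
P_in = P_out/η = 6.0350/0.925 = 6.5243 W.
I_p = P_in/V_p = 6.5243/220 = 0.0297 A.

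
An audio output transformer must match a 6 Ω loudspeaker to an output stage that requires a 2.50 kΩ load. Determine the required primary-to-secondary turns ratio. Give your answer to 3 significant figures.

Z_p/Z_s = (N_p/N_s)², so N_p/N_s = √(2500/6) = √417 = 20.4.

N_p/N_s ≈ 20.4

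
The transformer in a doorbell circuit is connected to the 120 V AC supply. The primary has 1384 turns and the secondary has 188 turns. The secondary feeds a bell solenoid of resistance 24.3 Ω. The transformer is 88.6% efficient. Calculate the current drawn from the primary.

I_p ≈ 0.103 A

V_s = 120 × 188/1384 = 16.301 V.
I_s = V_s/R = 16.301/24.3 = 0.67081 A.
P_out = V_s I_s = 16.301 × 0.67081 = 10.935 W.
P_in = P_out/η = 10.935/0.886 = 12.341 W.
I_p = P_in/V_p = 12.341/120 = 0.103 A.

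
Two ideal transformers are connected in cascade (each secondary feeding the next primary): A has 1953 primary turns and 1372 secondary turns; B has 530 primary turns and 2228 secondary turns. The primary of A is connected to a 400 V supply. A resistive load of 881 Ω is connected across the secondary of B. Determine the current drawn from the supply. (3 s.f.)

Secondary of A: V = 400.00 × 1372/1953 = 281.00 V.
Secondary of B: V = 281.00 × 2228/530 = 1181.3 V.
I_load = 1181.3/881 = 1.3408 A, so P_out = 1181.3 × 1.3408 = 1583.9 W.
All ideal ⇒ P_in = P_out, so I_supply = 1583.9/400 = 3.96 A.

I_supply ≈ 3.96 A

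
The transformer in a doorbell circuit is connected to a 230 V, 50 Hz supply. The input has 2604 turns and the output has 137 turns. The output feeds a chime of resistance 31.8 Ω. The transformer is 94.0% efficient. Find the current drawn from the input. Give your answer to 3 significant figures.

V_out = 230 × 137/2604 = 12.101 V.
I_out = V_out/R = 12.101/31.8 = 0.38052 A.
P_out = V_out I_out = 12.101 × 0.38052 = 4.6046 W.
P_in = P_out/η = 4.6046/0.940 = 4.8985 W.
I_in = P_in/V_in = 4.8985/230 = 0.0213 A.

I_in ≈ 0.0213 A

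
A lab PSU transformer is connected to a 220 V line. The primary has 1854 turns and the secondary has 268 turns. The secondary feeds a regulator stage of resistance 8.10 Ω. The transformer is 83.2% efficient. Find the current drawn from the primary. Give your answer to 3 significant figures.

V_s = 220 × 268/1854 = 31.802 V.
I_s = V_s/R = 31.802/8.10 = 3.9261 A.
P_out = V_s I_s = 31.802 × 3.9261 = 124.86 W.
P_in = P_out/η = 124.86/0.832 = 150.07 W.
I_p = P_in/V_p = 150.07/220 = 0.682 A.

I_p ≈ 0.682 A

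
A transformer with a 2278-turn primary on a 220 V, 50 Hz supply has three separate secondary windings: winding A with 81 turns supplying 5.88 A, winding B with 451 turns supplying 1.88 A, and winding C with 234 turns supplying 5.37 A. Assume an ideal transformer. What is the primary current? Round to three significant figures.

V_A = 220 × 81/2278 = 7.8227 V; V_B = 220 × 451/2278 = 43.556 V; V_C = 220 × 234/2278 = 22.599 V.
P_out = V_A I_A + V_B I_B + V_C I_C = 7.8227×5.88 + 43.556×1.88 + 22.599×5.37 = 45.997 + 81.885 + 121.36 = 249.24 W.
Ideal ⇒ P_in = P_out, so I_p = P_out/V_p = 249.24/220 = 1.13 A.

I_p ≈ 1.13 A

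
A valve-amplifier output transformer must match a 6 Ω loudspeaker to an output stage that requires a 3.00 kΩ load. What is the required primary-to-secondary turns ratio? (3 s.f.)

N_p/N_s ≈ 22.4

Z_p/Z_s = (N_p/N_s)², so N_p/N_s = √(3000/6) = √500 = 22.4.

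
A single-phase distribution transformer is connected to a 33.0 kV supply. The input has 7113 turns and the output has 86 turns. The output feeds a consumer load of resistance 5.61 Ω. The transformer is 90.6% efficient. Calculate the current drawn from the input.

V_out = 33000 × 86/7113 = 398.99 V.
I_out = V_out/R = 398.99/5.61 = 71.121 A.
P_out = V_out I_out = 398.99 × 71.121 = 28376 W.
P_in = P_out/η = 28376/0.906 = 31320 W.
I_in = P_in/V_in = 31320/33000 = 0.949 A.

I_in ≈ 0.949 A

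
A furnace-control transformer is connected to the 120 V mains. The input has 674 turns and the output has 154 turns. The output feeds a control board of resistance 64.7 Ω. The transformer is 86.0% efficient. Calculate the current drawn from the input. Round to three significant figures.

I_in ≈ 0.113 A

V_out = 120 × 154/674 = 27.418 V.
I_out = V_out/R = 27.418/64.7 = 0.42378 A.
P_out = V_out I_out = 27.418 × 0.42378 = 11.619 W.
P_in = P_out/η = 11.619/0.860 = 13.511 W.
I_in = P_in/V_in = 13.511/120 = 0.113 A.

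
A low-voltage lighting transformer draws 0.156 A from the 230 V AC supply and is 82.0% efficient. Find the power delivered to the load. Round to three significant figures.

P_in = V_p I_p = 230 × 0.156 = 35.880 W.
P_out = η P_in = 0.820 × 35.880 = 29.4 W.

P_out ≈ 29.4 W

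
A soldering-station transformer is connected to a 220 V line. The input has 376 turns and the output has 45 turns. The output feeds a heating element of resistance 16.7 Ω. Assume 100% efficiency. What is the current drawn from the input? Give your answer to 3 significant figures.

V_out = V_in × N_out/N_in = 220 × 45/376 = 26.330 V.
I_out = V_out/R = 26.330/16.7 = 1.5766 A.
For an ideal transformer I_in N_in = I_out N_out, so I_in = 1.5766 × 45/376 = 0.189 A.

I_in ≈ 0.189 A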